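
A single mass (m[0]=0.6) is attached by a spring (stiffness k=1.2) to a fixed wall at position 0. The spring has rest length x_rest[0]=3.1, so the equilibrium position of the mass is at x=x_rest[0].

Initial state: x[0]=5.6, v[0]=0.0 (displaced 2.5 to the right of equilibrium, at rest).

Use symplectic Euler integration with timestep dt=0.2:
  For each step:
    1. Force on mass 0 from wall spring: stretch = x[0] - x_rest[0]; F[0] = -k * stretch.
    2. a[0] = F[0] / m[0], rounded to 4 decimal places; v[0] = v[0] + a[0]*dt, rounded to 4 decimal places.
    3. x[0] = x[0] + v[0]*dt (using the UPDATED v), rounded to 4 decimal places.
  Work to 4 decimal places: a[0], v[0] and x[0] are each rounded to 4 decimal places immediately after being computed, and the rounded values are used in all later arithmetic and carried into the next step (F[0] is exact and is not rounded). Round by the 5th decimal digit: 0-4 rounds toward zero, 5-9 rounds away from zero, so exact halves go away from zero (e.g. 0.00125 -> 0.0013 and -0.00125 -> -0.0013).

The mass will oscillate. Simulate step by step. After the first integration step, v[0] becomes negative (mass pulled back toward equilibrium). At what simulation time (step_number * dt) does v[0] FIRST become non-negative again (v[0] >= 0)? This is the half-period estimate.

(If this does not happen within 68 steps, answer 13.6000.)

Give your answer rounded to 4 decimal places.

Answer: 2.4000

Derivation:
Step 0: x=[5.6000] v=[0.0000]
Step 1: x=[5.4000] v=[-1.0000]
Step 2: x=[5.0160] v=[-1.9200]
Step 3: x=[4.4787] v=[-2.6864]
Step 4: x=[3.8311] v=[-3.2379]
Step 5: x=[3.1250] v=[-3.5303]
Step 6: x=[2.4169] v=[-3.5403]
Step 7: x=[1.7635] v=[-3.2671]
Step 8: x=[1.2170] v=[-2.7325]
Step 9: x=[0.8211] v=[-1.9793]
Step 10: x=[0.6076] v=[-1.0677]
Step 11: x=[0.5935] v=[-0.0707]
Step 12: x=[0.7799] v=[0.9319]
First v>=0 after going negative at step 12, time=2.4000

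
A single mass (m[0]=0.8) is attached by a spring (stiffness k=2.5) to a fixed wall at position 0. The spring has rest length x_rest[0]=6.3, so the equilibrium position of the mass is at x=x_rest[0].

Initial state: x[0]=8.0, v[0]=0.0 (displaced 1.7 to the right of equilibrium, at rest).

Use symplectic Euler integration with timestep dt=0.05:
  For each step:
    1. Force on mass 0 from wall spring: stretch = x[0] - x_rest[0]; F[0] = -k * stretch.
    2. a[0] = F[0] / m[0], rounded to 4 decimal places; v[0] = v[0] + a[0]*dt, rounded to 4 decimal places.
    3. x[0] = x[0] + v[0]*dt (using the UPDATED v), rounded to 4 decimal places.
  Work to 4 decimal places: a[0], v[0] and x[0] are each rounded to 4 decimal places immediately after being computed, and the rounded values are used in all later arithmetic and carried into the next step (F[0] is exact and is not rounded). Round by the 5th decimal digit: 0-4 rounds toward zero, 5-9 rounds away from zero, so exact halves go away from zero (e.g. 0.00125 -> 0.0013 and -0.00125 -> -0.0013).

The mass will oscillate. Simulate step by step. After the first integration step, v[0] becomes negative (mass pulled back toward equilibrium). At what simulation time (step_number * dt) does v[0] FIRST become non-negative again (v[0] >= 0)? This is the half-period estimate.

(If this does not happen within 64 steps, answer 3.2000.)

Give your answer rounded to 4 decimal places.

Step 0: x=[8.0000] v=[0.0000]
Step 1: x=[7.9867] v=[-0.2656]
Step 2: x=[7.9602] v=[-0.5291]
Step 3: x=[7.9208] v=[-0.7885]
Step 4: x=[7.8687] v=[-1.0418]
Step 5: x=[7.8044] v=[-1.2869]
Step 6: x=[7.7283] v=[-1.5220]
Step 7: x=[7.6410] v=[-1.7452]
Step 8: x=[7.5433] v=[-1.9547]
Step 9: x=[7.4359] v=[-2.1490]
Step 10: x=[7.3196] v=[-2.3265]
Step 11: x=[7.1953] v=[-2.4858]
Step 12: x=[7.0640] v=[-2.6257]
Step 13: x=[6.9267] v=[-2.7451]
Step 14: x=[6.7846] v=[-2.8430]
Step 15: x=[6.6387] v=[-2.9187]
Step 16: x=[6.4901] v=[-2.9716]
Step 17: x=[6.3400] v=[-3.0013]
Step 18: x=[6.1896] v=[-3.0076]
Step 19: x=[6.0401] v=[-2.9904]
Step 20: x=[5.8926] v=[-2.9498]
Step 21: x=[5.7483] v=[-2.8861]
Step 22: x=[5.6083] v=[-2.7999]
Step 23: x=[5.4737] v=[-2.6918]
Step 24: x=[5.3456] v=[-2.5627]
Step 25: x=[5.2249] v=[-2.4136]
Step 26: x=[5.1126] v=[-2.2456]
Step 27: x=[5.0096] v=[-2.0601]
Step 28: x=[4.9167] v=[-1.8585]
Step 29: x=[4.8346] v=[-1.6424]
Step 30: x=[4.7639] v=[-1.4134]
Step 31: x=[4.7052] v=[-1.1734]
Step 32: x=[4.6590] v=[-0.9242]
Step 33: x=[4.6256] v=[-0.6678]
Step 34: x=[4.6053] v=[-0.4062]
Step 35: x=[4.5982] v=[-0.1414]
Step 36: x=[4.6044] v=[0.1245]
First v>=0 after going negative at step 36, time=1.8000

Answer: 1.8000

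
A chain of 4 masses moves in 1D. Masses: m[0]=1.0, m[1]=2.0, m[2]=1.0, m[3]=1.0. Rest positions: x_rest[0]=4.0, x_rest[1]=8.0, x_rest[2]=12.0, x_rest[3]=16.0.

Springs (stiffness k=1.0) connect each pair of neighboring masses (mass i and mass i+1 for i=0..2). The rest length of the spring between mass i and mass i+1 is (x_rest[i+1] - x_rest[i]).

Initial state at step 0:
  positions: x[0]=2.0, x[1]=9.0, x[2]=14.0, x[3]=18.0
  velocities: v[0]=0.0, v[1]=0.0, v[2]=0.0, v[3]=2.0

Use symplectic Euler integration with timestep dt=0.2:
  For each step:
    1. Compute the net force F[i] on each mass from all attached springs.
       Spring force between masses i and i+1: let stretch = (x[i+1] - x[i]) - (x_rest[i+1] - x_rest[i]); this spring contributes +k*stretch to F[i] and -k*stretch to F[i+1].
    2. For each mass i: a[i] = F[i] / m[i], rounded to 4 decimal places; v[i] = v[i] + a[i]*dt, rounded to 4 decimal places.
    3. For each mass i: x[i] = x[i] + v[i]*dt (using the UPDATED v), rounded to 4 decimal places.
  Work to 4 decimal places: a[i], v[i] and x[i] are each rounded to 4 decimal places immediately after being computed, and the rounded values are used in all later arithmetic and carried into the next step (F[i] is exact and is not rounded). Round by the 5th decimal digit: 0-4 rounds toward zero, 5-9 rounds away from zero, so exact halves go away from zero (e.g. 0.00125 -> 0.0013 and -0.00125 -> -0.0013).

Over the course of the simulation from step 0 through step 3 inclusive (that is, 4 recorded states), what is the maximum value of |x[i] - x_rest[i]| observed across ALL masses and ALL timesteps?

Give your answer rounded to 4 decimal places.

Step 0: x=[2.0000 9.0000 14.0000 18.0000] v=[0.0000 0.0000 0.0000 2.0000]
Step 1: x=[2.1200 8.9600 13.9600 18.4000] v=[0.6000 -0.2000 -0.2000 2.0000]
Step 2: x=[2.3536 8.8832 13.8976 18.7824] v=[1.1680 -0.3840 -0.3120 1.9120]
Step 3: x=[2.6884 8.7761 13.8300 19.1294] v=[1.6739 -0.5355 -0.3379 1.7350]
Max displacement = 3.1294

Answer: 3.1294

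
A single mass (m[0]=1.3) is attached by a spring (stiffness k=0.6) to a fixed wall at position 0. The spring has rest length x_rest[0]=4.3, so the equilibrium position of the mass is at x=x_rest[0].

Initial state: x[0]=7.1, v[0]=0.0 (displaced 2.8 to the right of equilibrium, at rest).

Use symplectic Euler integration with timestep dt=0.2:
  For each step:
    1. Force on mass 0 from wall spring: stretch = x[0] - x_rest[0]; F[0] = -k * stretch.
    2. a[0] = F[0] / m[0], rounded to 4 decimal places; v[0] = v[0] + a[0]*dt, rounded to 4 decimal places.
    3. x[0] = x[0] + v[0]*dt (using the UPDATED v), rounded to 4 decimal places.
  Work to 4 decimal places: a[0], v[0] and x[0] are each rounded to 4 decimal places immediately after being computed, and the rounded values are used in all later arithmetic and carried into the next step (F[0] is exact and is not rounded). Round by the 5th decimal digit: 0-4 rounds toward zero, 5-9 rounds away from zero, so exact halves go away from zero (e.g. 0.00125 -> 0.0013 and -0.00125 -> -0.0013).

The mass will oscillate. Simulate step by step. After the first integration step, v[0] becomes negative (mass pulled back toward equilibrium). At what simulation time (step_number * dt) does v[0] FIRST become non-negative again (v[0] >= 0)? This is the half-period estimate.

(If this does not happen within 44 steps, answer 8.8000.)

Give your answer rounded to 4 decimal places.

Answer: 4.8000

Derivation:
Step 0: x=[7.1000] v=[0.0000]
Step 1: x=[7.0483] v=[-0.2585]
Step 2: x=[6.9459] v=[-0.5122]
Step 3: x=[6.7946] v=[-0.7564]
Step 4: x=[6.5973] v=[-0.9867]
Step 5: x=[6.3575] v=[-1.1988]
Step 6: x=[6.0798] v=[-1.3887]
Step 7: x=[5.7692] v=[-1.5530]
Step 8: x=[5.4315] v=[-1.6886]
Step 9: x=[5.0729] v=[-1.7930]
Step 10: x=[4.7000] v=[-1.8643]
Step 11: x=[4.3198] v=[-1.9012]
Step 12: x=[3.9392] v=[-1.9030]
Step 13: x=[3.5653] v=[-1.8697]
Step 14: x=[3.2049] v=[-1.8019]
Step 15: x=[2.8647] v=[-1.7008]
Step 16: x=[2.5510] v=[-1.5683]
Step 17: x=[2.2696] v=[-1.4069]
Step 18: x=[2.0257] v=[-1.2195]
Step 19: x=[1.8238] v=[-1.0096]
Step 20: x=[1.6676] v=[-0.7810]
Step 21: x=[1.5600] v=[-0.5380]
Step 22: x=[1.5030] v=[-0.2851]
Step 23: x=[1.4976] v=[-0.0269]
Step 24: x=[1.5440] v=[0.2318]
First v>=0 after going negative at step 24, time=4.8000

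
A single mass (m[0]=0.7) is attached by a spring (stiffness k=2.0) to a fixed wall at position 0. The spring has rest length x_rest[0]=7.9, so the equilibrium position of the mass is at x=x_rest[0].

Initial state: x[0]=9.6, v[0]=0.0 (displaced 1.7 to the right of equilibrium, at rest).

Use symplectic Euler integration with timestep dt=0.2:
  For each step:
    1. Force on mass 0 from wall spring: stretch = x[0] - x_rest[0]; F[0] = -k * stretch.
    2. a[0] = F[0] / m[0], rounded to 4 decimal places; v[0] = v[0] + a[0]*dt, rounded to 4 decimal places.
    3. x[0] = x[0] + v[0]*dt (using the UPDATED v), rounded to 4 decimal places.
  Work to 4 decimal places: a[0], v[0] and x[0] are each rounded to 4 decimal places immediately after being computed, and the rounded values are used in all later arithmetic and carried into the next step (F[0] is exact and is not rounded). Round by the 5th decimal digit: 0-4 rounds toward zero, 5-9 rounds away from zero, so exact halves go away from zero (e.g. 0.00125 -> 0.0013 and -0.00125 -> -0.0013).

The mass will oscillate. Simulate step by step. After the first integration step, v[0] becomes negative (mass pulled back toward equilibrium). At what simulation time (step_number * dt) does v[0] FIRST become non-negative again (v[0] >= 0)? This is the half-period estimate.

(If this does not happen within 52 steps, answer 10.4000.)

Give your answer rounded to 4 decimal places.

Step 0: x=[9.6000] v=[0.0000]
Step 1: x=[9.4057] v=[-0.9714]
Step 2: x=[9.0393] v=[-1.8318]
Step 3: x=[8.5427] v=[-2.4828]
Step 4: x=[7.9727] v=[-2.8501]
Step 5: x=[7.3944] v=[-2.8916]
Step 6: x=[6.8739] v=[-2.6027]
Step 7: x=[6.4706] v=[-2.0164]
Step 8: x=[6.2307] v=[-1.1996]
Step 9: x=[6.1816] v=[-0.2457]
Step 10: x=[6.3288] v=[0.7362]
First v>=0 after going negative at step 10, time=2.0000

Answer: 2.0000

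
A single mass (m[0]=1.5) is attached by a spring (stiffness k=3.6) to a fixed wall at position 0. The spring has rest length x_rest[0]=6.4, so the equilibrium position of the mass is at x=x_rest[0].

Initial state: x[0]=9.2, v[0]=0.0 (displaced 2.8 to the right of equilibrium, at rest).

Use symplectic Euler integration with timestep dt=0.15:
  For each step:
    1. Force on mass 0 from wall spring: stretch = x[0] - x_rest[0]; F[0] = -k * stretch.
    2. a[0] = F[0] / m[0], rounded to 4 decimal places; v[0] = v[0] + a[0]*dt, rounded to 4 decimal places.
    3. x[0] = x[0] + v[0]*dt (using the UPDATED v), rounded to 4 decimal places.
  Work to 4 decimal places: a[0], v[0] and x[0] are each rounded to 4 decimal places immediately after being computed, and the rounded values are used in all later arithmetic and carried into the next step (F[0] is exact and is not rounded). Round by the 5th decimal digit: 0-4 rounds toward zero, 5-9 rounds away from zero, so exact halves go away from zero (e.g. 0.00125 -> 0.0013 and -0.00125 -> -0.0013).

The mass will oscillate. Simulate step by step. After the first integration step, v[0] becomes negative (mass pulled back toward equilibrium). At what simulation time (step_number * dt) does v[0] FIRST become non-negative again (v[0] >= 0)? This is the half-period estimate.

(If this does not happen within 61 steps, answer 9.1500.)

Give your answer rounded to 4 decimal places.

Step 0: x=[9.2000] v=[0.0000]
Step 1: x=[9.0488] v=[-1.0080]
Step 2: x=[8.7546] v=[-1.9616]
Step 3: x=[8.3332] v=[-2.8093]
Step 4: x=[7.8074] v=[-3.5053]
Step 5: x=[7.2056] v=[-4.0120]
Step 6: x=[6.5603] v=[-4.3020]
Step 7: x=[5.9063] v=[-4.3597]
Step 8: x=[5.2790] v=[-4.1820]
Step 9: x=[4.7122] v=[-3.7784]
Step 10: x=[4.2366] v=[-3.1708]
Step 11: x=[3.8778] v=[-2.3920]
Step 12: x=[3.6552] v=[-1.4840]
Step 13: x=[3.5808] v=[-0.4959]
Step 14: x=[3.6587] v=[0.5190]
First v>=0 after going negative at step 14, time=2.1000

Answer: 2.1000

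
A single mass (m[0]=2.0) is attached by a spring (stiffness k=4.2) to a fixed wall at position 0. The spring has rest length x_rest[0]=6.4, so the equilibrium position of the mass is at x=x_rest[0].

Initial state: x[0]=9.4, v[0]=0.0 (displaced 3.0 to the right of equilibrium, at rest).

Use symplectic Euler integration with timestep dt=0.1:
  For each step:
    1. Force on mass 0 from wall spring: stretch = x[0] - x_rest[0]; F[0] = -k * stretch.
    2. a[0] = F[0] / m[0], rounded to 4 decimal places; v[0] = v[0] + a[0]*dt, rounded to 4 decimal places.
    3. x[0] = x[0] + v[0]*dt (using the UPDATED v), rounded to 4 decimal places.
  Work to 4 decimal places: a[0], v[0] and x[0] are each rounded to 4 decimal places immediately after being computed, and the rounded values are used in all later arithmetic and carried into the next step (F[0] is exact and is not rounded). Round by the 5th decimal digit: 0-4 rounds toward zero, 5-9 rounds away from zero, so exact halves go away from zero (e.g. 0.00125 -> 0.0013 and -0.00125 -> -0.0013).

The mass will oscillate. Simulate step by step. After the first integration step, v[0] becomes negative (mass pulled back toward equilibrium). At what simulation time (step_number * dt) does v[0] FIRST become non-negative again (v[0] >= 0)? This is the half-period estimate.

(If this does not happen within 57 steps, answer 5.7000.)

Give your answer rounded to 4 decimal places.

Step 0: x=[9.4000] v=[0.0000]
Step 1: x=[9.3370] v=[-0.6300]
Step 2: x=[9.2123] v=[-1.2468]
Step 3: x=[9.0286] v=[-1.8374]
Step 4: x=[8.7897] v=[-2.3894]
Step 5: x=[8.5006] v=[-2.8912]
Step 6: x=[8.1674] v=[-3.3323]
Step 7: x=[7.7971] v=[-3.7035]
Step 8: x=[7.3974] v=[-3.9969]
Step 9: x=[6.9768] v=[-4.2064]
Step 10: x=[6.5441] v=[-4.3275]
Step 11: x=[6.1083] v=[-4.3578]
Step 12: x=[5.6787] v=[-4.2965]
Step 13: x=[5.2642] v=[-4.1450]
Step 14: x=[4.8736] v=[-3.9065]
Step 15: x=[4.5150] v=[-3.5860]
Step 16: x=[4.1960] v=[-3.1902]
Step 17: x=[3.9233] v=[-2.7274]
Step 18: x=[3.7026] v=[-2.2073]
Step 19: x=[3.5385] v=[-1.6409]
Step 20: x=[3.4345] v=[-1.0400]
Step 21: x=[3.3928] v=[-0.4172]
Step 22: x=[3.4142] v=[0.2143]
First v>=0 after going negative at step 22, time=2.2000

Answer: 2.2000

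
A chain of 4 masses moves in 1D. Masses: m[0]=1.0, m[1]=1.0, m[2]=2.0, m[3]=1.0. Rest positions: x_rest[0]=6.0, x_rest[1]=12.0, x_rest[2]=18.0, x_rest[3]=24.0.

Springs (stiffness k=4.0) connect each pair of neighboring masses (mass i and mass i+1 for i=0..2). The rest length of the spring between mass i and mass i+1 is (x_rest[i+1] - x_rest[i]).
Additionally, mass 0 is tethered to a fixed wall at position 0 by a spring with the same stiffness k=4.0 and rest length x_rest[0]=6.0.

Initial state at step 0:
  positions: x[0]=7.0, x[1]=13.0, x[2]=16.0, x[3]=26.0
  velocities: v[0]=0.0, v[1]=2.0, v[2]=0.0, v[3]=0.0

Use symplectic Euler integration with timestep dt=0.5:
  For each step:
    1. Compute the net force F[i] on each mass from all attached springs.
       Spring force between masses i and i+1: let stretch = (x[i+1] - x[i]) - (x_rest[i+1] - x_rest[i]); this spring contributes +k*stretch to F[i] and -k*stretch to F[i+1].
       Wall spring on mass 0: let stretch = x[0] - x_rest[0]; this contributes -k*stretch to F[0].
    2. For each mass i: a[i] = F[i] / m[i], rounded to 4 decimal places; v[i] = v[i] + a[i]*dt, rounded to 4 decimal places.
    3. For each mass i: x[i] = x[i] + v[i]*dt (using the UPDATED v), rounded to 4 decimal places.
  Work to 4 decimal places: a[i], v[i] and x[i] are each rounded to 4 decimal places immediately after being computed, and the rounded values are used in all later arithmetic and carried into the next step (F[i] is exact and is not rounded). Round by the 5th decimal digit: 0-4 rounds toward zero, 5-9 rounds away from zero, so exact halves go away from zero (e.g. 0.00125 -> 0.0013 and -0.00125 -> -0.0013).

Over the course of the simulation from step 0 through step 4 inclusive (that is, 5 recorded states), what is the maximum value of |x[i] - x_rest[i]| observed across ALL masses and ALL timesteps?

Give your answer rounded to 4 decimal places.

Step 0: x=[7.0000 13.0000 16.0000 26.0000] v=[0.0000 2.0000 0.0000 0.0000]
Step 1: x=[6.0000 11.0000 19.5000 22.0000] v=[-2.0000 -4.0000 7.0000 -8.0000]
Step 2: x=[4.0000 12.5000 20.0000 21.5000] v=[-4.0000 3.0000 1.0000 -1.0000]
Step 3: x=[6.5000 13.0000 17.5000 25.5000] v=[5.0000 1.0000 -5.0000 8.0000]
Step 4: x=[9.0000 11.5000 16.7500 27.5000] v=[5.0000 -3.0000 -1.5000 4.0000]
Max displacement = 3.5000

Answer: 3.5000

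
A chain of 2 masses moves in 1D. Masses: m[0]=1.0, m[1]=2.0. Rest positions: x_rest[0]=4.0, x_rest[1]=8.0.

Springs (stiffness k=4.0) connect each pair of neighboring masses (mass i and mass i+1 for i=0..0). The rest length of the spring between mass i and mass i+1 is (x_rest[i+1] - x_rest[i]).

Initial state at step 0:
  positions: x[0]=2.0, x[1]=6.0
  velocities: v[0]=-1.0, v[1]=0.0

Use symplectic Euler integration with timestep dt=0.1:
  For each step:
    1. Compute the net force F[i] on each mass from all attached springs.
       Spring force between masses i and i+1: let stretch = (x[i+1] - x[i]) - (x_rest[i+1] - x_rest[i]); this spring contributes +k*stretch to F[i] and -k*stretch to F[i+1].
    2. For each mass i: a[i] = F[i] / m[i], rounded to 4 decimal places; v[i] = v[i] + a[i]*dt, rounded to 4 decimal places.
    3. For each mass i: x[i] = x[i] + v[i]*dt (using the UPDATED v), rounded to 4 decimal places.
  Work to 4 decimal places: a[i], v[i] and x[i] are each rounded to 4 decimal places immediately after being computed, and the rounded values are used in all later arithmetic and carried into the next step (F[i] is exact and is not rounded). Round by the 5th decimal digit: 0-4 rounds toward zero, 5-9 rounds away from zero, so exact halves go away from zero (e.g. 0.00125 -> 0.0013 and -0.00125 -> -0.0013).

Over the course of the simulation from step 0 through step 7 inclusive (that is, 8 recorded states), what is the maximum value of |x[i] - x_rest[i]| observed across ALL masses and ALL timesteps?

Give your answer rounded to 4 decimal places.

Step 0: x=[2.0000 6.0000] v=[-1.0000 0.0000]
Step 1: x=[1.9000 6.0000] v=[-1.0000 0.0000]
Step 2: x=[1.8040 5.9980] v=[-0.9600 -0.0200]
Step 3: x=[1.7158 5.9921] v=[-0.8824 -0.0588]
Step 4: x=[1.6386 5.9807] v=[-0.7719 -0.1141]
Step 5: x=[1.5751 5.9625] v=[-0.6351 -0.1825]
Step 6: x=[1.5271 5.9365] v=[-0.4801 -0.2600]
Step 7: x=[1.4955 5.9023] v=[-0.3163 -0.3419]
Max displacement = 2.5045

Answer: 2.5045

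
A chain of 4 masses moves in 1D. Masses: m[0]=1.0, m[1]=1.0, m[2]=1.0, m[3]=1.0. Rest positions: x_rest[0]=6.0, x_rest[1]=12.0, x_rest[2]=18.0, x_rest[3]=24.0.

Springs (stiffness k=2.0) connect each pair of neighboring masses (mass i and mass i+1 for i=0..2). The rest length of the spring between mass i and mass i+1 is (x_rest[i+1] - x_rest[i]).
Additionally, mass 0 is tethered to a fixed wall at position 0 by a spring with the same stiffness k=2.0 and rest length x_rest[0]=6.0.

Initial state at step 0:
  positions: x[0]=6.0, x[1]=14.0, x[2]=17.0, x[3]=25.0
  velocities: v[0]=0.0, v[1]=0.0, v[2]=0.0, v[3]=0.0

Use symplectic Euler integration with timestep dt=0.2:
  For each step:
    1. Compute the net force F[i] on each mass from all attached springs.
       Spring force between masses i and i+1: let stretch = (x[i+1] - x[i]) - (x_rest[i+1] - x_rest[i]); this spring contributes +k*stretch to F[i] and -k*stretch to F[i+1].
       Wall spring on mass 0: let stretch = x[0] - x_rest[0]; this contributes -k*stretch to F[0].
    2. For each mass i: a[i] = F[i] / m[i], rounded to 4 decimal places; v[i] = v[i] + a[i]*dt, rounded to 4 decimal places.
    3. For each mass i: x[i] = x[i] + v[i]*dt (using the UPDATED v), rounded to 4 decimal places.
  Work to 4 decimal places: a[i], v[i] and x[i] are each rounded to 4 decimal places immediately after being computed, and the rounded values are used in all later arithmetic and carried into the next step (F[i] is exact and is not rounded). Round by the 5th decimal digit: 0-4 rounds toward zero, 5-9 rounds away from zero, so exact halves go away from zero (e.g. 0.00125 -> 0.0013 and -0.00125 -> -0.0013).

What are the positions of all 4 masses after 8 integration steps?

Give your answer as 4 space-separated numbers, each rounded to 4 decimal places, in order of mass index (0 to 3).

Answer: 5.7119 11.9265 18.8125 24.3915

Derivation:
Step 0: x=[6.0000 14.0000 17.0000 25.0000] v=[0.0000 0.0000 0.0000 0.0000]
Step 1: x=[6.1600 13.6000 17.4000 24.8400] v=[0.8000 -2.0000 2.0000 -0.8000]
Step 2: x=[6.4224 12.9088 18.0912 24.5648] v=[1.3120 -3.4560 3.4560 -1.3760]
Step 3: x=[6.6899 12.1133 18.8857 24.2517] v=[1.3376 -3.9776 3.9725 -1.5654]
Step 4: x=[6.8561 11.4257 19.5677 23.9893] v=[0.8310 -3.4380 3.4099 -1.3118]
Step 5: x=[6.8394 11.0239 19.9520 23.8532] v=[-0.0836 -2.0090 1.9217 -0.6804]
Step 6: x=[6.6103 11.0016 19.9342 23.8850] v=[-1.1456 -0.1116 -0.0891 0.1591]
Step 7: x=[6.2037 11.3426 19.5178 24.0808] v=[-2.0332 1.7049 -2.0818 0.9788]
Step 8: x=[5.7119 11.9265 18.8125 24.3915] v=[-2.4591 2.9194 -3.5267 1.5536]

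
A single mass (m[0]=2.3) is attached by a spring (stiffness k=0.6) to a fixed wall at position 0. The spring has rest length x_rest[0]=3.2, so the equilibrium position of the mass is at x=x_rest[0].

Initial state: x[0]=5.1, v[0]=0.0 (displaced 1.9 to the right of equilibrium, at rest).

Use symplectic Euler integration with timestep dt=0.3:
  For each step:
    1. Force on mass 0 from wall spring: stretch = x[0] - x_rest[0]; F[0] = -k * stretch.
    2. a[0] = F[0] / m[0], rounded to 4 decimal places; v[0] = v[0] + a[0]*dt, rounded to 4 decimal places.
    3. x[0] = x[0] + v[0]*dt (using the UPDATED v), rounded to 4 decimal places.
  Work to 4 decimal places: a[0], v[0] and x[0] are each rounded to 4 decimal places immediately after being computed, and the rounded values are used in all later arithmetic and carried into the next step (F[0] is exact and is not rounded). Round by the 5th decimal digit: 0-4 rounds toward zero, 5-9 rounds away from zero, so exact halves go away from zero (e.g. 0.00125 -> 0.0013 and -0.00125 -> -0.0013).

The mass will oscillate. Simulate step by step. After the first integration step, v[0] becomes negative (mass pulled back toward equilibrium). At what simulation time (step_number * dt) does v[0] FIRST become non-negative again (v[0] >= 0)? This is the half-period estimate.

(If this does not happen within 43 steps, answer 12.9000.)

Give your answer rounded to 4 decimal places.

Answer: 6.3000

Derivation:
Step 0: x=[5.1000] v=[0.0000]
Step 1: x=[5.0554] v=[-0.1487]
Step 2: x=[4.9672] v=[-0.2939]
Step 3: x=[4.8375] v=[-0.4322]
Step 4: x=[4.6694] v=[-0.5604]
Step 5: x=[4.4668] v=[-0.6754]
Step 6: x=[4.2344] v=[-0.7746]
Step 7: x=[3.9778] v=[-0.8555]
Step 8: x=[3.7029] v=[-0.9164]
Step 9: x=[3.4162] v=[-0.9558]
Step 10: x=[3.1244] v=[-0.9727]
Step 11: x=[2.8344] v=[-0.9668]
Step 12: x=[2.5529] v=[-0.9382]
Step 13: x=[2.2866] v=[-0.8876]
Step 14: x=[2.0418] v=[-0.8161]
Step 15: x=[1.8242] v=[-0.7255]
Step 16: x=[1.6389] v=[-0.6178]
Step 17: x=[1.4902] v=[-0.4956]
Step 18: x=[1.3817] v=[-0.3618]
Step 19: x=[1.3159] v=[-0.2195]
Step 20: x=[1.2943] v=[-0.0721]
Step 21: x=[1.3174] v=[0.0770]
First v>=0 after going negative at step 21, time=6.3000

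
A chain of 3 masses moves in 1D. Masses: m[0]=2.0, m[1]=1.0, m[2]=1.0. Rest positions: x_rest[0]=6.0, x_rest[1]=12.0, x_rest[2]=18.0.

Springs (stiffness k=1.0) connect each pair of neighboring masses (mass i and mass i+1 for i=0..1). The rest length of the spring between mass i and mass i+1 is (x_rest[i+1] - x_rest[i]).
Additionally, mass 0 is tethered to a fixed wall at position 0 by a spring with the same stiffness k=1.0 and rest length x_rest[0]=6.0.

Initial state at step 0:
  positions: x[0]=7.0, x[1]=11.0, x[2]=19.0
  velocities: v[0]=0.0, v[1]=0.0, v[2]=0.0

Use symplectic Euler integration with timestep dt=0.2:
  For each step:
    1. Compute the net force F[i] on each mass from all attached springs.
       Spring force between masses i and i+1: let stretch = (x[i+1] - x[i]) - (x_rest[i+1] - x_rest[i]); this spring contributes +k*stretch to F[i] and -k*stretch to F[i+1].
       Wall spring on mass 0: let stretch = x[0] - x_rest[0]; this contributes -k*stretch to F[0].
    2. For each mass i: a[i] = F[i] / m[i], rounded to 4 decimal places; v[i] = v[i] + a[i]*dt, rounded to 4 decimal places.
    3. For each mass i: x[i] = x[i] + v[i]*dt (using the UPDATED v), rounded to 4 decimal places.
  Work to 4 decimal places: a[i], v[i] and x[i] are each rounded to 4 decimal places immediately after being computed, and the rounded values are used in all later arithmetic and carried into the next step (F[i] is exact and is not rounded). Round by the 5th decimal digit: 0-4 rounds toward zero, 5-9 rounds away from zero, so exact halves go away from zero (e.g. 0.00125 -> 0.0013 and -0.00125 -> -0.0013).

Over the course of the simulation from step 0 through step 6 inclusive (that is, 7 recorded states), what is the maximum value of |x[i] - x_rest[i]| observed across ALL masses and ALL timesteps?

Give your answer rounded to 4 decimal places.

Answer: 1.2364

Derivation:
Step 0: x=[7.0000 11.0000 19.0000] v=[0.0000 0.0000 0.0000]
Step 1: x=[6.9400 11.1600 18.9200] v=[-0.3000 0.8000 -0.4000]
Step 2: x=[6.8256 11.4616 18.7696] v=[-0.5720 1.5080 -0.7520]
Step 3: x=[6.6674 11.8701 18.5669] v=[-0.7910 2.0424 -1.0136]
Step 4: x=[6.4799 12.3383 18.3363] v=[-0.9375 2.3412 -1.1530]
Step 5: x=[6.2800 12.8121 18.1058] v=[-0.9997 2.3691 -1.1526]
Step 6: x=[6.0851 13.2364 17.9035] v=[-0.9745 2.1214 -1.0113]
Max displacement = 1.2364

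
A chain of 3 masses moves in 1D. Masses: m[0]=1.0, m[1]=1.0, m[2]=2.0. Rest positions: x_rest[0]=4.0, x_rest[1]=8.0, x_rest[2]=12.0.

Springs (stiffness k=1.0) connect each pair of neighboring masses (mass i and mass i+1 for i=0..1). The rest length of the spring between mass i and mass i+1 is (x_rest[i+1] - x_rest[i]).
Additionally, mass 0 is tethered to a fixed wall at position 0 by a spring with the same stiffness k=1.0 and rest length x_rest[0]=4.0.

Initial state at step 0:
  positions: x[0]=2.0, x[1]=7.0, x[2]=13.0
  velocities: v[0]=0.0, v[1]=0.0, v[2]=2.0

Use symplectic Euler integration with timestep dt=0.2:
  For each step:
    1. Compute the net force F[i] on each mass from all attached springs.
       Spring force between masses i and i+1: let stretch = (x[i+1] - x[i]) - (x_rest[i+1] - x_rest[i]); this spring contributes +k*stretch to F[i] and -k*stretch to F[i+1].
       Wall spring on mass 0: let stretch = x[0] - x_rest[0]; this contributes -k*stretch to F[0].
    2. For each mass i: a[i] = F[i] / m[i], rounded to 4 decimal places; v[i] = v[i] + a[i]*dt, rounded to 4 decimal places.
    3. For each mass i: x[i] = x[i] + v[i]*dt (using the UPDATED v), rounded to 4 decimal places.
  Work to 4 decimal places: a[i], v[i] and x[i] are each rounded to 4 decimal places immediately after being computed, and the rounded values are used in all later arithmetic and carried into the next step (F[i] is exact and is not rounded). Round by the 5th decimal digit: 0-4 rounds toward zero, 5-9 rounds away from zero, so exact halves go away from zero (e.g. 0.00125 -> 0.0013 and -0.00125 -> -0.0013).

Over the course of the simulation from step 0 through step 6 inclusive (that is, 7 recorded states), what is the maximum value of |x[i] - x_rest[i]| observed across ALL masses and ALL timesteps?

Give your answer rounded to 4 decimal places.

Step 0: x=[2.0000 7.0000 13.0000] v=[0.0000 0.0000 2.0000]
Step 1: x=[2.1200 7.0400 13.3600] v=[0.6000 0.2000 1.8000]
Step 2: x=[2.3520 7.1360 13.6736] v=[1.1600 0.4800 1.5680]
Step 3: x=[2.6813 7.3021 13.9364] v=[1.6464 0.8307 1.3142]
Step 4: x=[3.0882 7.5488 14.1466] v=[2.0343 1.2334 1.0508]
Step 5: x=[3.5500 7.8810 14.3048] v=[2.3088 1.6608 0.7910]
Step 6: x=[4.0430 8.2969 14.4145] v=[2.4650 2.0794 0.5486]
Max displacement = 2.4145

Answer: 2.4145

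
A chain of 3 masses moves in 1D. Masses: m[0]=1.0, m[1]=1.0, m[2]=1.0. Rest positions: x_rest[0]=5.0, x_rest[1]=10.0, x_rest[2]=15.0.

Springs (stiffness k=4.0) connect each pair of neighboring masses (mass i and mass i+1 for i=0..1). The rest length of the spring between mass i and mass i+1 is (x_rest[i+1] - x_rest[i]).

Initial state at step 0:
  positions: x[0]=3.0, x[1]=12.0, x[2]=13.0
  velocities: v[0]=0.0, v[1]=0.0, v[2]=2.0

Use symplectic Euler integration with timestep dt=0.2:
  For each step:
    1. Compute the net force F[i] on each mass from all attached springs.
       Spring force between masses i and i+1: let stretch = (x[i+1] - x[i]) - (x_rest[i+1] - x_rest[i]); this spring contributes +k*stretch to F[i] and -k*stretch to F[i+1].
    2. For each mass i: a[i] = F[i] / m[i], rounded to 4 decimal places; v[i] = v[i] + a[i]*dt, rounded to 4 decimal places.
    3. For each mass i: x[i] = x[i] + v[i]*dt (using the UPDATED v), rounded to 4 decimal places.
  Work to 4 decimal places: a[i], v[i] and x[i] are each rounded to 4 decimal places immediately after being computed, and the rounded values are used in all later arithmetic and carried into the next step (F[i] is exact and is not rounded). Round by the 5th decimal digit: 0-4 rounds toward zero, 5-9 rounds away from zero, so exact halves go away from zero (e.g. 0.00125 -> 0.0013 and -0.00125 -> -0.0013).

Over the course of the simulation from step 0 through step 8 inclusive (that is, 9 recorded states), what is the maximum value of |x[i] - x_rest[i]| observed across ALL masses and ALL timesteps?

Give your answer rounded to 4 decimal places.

Step 0: x=[3.0000 12.0000 13.0000] v=[0.0000 0.0000 2.0000]
Step 1: x=[3.6400 10.7200 14.0400] v=[3.2000 -6.4000 5.2000]
Step 2: x=[4.6128 8.8384 15.3488] v=[4.8640 -9.4080 6.5440]
Step 3: x=[5.4617 7.3224 16.4159] v=[4.2445 -7.5802 5.3357]
Step 4: x=[5.8083 6.9636 16.8281] v=[1.7331 -1.7940 2.0609]
Step 5: x=[5.5398 7.9983 16.4620] v=[-1.3427 5.1734 -1.8307]
Step 6: x=[4.8646 9.9938 15.5417] v=[-3.3759 9.9776 -4.6017]
Step 7: x=[4.2101 12.0563 14.5337] v=[-3.2725 10.3126 -5.0400]
Step 8: x=[4.0110 13.2598 13.9293] v=[-0.9955 6.0176 -3.0219]
Max displacement = 3.2598

Answer: 3.2598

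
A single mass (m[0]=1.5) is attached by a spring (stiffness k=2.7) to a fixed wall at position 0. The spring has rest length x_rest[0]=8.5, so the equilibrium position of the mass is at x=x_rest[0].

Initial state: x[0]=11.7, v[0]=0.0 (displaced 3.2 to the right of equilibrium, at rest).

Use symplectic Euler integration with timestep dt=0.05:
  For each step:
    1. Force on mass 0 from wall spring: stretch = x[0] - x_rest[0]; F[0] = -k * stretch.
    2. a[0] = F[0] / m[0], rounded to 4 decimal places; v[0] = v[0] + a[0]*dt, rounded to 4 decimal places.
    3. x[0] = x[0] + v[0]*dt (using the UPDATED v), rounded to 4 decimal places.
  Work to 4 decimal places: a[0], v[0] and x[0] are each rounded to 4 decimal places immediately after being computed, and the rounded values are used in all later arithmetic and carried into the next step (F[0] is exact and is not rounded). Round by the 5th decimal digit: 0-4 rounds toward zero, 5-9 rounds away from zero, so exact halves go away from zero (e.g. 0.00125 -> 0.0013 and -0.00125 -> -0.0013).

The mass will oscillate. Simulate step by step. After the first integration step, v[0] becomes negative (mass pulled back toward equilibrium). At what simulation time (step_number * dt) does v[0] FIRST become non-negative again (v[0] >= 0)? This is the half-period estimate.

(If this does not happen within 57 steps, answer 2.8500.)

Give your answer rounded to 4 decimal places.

Step 0: x=[11.7000] v=[0.0000]
Step 1: x=[11.6856] v=[-0.2880]
Step 2: x=[11.6569] v=[-0.5747]
Step 3: x=[11.6140] v=[-0.8588]
Step 4: x=[11.5570] v=[-1.1391]
Step 5: x=[11.4863] v=[-1.4142]
Step 6: x=[11.4022] v=[-1.6830]
Step 7: x=[11.3050] v=[-1.9442]
Step 8: x=[11.1952] v=[-2.1967]
Step 9: x=[11.0732] v=[-2.4393]
Step 10: x=[10.9397] v=[-2.6709]
Step 11: x=[10.7952] v=[-2.8905]
Step 12: x=[10.6403] v=[-3.0971]
Step 13: x=[10.4758] v=[-3.2897]
Step 14: x=[10.3024] v=[-3.4675]
Step 15: x=[10.1209] v=[-3.6297]
Step 16: x=[9.9321] v=[-3.7756]
Step 17: x=[9.7369] v=[-3.9045]
Step 18: x=[9.5361] v=[-4.0158]
Step 19: x=[9.3306] v=[-4.1091]
Step 20: x=[9.1214] v=[-4.1839]
Step 21: x=[8.9094] v=[-4.2398]
Step 22: x=[8.6956] v=[-4.2766]
Step 23: x=[8.4809] v=[-4.2942]
Step 24: x=[8.2663] v=[-4.2925]
Step 25: x=[8.0527] v=[-4.2715]
Step 26: x=[7.8411] v=[-4.2312]
Step 27: x=[7.6325] v=[-4.1719]
Step 28: x=[7.4278] v=[-4.0938]
Step 29: x=[7.2279] v=[-3.9973]
Step 30: x=[7.0338] v=[-3.8828]
Step 31: x=[6.8463] v=[-3.7508]
Step 32: x=[6.6662] v=[-3.6020]
Step 33: x=[6.4944] v=[-3.4370]
Step 34: x=[6.3316] v=[-3.2565]
Step 35: x=[6.1785] v=[-3.0613]
Step 36: x=[6.0359] v=[-2.8524]
Step 37: x=[5.9044] v=[-2.6306]
Step 38: x=[5.7846] v=[-2.3970]
Step 39: x=[5.6770] v=[-2.1526]
Step 40: x=[5.5821] v=[-1.8985]
Step 41: x=[5.5003] v=[-1.6359]
Step 42: x=[5.4320] v=[-1.3659]
Step 43: x=[5.3775] v=[-1.0898]
Step 44: x=[5.3371] v=[-0.8088]
Step 45: x=[5.3109] v=[-0.5241]
Step 46: x=[5.2990] v=[-0.2371]
Step 47: x=[5.3016] v=[0.0510]
First v>=0 after going negative at step 47, time=2.3500

Answer: 2.3500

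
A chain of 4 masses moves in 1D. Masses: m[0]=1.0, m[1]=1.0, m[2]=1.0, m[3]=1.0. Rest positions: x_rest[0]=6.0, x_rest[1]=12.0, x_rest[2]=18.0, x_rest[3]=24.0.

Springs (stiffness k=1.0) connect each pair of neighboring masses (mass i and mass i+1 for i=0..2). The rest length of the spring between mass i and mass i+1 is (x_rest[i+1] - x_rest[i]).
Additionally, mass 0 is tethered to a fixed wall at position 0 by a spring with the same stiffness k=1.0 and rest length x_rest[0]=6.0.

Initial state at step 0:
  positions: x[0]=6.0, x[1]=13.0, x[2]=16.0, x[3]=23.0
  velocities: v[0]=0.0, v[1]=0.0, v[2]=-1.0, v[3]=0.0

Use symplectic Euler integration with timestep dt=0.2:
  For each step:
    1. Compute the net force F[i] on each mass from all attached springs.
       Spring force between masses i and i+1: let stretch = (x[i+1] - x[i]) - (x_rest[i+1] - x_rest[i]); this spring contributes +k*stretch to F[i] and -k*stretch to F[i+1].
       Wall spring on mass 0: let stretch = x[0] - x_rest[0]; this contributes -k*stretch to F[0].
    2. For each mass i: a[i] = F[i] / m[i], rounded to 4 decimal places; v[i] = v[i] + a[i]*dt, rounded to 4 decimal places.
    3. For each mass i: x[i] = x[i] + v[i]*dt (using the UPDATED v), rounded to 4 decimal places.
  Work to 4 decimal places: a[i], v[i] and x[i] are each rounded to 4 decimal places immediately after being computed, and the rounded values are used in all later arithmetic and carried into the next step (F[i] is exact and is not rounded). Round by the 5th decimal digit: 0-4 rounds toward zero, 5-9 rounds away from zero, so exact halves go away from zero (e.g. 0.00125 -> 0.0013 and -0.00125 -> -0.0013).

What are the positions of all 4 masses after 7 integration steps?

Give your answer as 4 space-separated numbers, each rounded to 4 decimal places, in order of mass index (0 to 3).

Answer: 6.1767 10.2912 17.6718 22.3308

Derivation:
Step 0: x=[6.0000 13.0000 16.0000 23.0000] v=[0.0000 0.0000 -1.0000 0.0000]
Step 1: x=[6.0400 12.8400 15.9600 22.9600] v=[0.2000 -0.8000 -0.2000 -0.2000]
Step 2: x=[6.1104 12.5328 16.0752 22.8800] v=[0.3520 -1.5360 0.5760 -0.4000]
Step 3: x=[6.1933 12.1104 16.3209 22.7678] v=[0.4144 -2.1120 1.2285 -0.5610]
Step 4: x=[6.2651 11.6197 16.6561 22.6377] v=[0.3592 -2.4533 1.6758 -0.6504]
Step 5: x=[6.3005 11.1163 17.0291 22.5084] v=[0.1771 -2.5169 1.8648 -0.6467]
Step 6: x=[6.2765 10.6568 17.3847 22.3999] v=[-0.1198 -2.2975 1.7781 -0.5426]
Step 7: x=[6.1767 10.2912 17.6718 22.3308] v=[-0.4990 -1.8280 1.4356 -0.3456]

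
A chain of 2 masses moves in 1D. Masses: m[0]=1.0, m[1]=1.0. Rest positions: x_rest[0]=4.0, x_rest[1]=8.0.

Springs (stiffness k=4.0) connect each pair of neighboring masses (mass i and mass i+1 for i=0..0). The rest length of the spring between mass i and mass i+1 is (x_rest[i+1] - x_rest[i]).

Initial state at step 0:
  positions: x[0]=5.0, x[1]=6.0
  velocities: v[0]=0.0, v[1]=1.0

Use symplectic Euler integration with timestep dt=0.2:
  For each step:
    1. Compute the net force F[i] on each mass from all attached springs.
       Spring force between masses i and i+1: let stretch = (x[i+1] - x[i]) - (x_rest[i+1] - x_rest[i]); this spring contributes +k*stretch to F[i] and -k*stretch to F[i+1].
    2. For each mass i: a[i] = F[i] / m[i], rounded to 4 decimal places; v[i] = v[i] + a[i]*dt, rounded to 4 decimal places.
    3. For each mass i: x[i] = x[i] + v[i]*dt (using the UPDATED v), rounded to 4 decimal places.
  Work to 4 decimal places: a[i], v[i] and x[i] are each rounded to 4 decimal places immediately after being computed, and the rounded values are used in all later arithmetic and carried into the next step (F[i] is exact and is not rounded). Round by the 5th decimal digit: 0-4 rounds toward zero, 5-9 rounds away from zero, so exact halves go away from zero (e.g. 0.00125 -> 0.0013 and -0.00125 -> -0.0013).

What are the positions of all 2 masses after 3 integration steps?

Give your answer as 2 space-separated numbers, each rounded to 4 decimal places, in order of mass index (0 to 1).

Step 0: x=[5.0000 6.0000] v=[0.0000 1.0000]
Step 1: x=[4.5200 6.6800] v=[-2.4000 3.4000]
Step 2: x=[3.7456 7.6544] v=[-3.8720 4.8720]
Step 3: x=[2.9566 8.6434] v=[-3.9450 4.9450]

Answer: 2.9566 8.6434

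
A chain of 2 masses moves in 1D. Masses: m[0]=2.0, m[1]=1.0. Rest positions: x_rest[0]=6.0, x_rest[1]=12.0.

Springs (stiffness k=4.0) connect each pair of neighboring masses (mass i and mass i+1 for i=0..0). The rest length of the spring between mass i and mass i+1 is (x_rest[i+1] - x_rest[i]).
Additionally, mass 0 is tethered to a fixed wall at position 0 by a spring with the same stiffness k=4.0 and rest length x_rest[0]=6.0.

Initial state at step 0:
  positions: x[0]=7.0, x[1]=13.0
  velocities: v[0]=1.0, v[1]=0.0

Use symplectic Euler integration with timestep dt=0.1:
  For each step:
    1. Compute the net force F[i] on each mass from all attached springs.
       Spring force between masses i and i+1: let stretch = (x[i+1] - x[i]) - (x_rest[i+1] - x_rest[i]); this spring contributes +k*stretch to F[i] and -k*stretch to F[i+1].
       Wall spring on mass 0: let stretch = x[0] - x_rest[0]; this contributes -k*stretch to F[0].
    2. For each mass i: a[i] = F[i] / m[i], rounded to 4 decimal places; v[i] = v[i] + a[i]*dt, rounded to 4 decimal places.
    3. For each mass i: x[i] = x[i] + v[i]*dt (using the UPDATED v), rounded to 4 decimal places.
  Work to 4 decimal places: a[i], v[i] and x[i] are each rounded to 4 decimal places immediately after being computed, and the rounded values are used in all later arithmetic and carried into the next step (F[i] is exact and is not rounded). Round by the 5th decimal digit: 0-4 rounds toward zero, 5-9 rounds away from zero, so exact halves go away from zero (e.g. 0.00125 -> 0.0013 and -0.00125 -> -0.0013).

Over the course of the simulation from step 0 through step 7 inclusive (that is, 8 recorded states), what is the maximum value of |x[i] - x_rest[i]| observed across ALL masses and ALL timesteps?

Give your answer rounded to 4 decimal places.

Step 0: x=[7.0000 13.0000] v=[1.0000 0.0000]
Step 1: x=[7.0800 13.0000] v=[0.8000 0.0000]
Step 2: x=[7.1368 13.0032] v=[0.5680 0.0320]
Step 3: x=[7.1682 13.0117] v=[0.3139 0.0854]
Step 4: x=[7.1731 13.0265] v=[0.0490 0.1480]
Step 5: x=[7.1516 13.0472] v=[-0.2149 0.2066]
Step 6: x=[7.1050 13.0720] v=[-0.4661 0.2484]
Step 7: x=[7.0356 13.0982] v=[-0.6937 0.2616]
Max displacement = 1.1731

Answer: 1.1731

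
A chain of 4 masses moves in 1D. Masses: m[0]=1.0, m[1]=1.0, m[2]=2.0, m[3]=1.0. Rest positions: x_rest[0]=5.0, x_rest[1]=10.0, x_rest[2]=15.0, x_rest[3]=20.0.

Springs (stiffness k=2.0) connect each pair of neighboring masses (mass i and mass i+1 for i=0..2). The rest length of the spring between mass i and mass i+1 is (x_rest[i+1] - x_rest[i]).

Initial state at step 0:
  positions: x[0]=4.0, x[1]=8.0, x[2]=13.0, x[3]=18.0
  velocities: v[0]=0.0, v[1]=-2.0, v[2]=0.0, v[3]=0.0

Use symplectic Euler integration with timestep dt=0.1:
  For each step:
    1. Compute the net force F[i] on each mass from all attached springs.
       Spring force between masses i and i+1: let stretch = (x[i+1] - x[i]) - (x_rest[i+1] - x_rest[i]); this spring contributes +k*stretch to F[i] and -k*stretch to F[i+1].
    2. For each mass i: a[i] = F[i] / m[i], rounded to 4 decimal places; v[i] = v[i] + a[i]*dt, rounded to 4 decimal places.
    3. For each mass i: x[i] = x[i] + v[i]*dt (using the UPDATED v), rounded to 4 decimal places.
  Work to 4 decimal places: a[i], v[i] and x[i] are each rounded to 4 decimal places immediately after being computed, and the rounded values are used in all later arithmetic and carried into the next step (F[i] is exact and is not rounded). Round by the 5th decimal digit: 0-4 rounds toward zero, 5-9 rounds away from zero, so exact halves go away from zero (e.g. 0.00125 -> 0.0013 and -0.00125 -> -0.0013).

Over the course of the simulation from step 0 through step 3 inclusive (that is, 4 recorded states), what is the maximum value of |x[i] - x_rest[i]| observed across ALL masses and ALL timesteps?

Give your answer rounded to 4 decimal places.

Answer: 2.4544

Derivation:
Step 0: x=[4.0000 8.0000 13.0000 18.0000] v=[0.0000 -2.0000 0.0000 0.0000]
Step 1: x=[3.9800 7.8200 13.0000 18.0000] v=[-0.2000 -1.8000 0.0000 0.0000]
Step 2: x=[3.9368 7.6668 12.9982 18.0000] v=[-0.4320 -1.5320 -0.0180 0.0000]
Step 3: x=[3.8682 7.5456 12.9931 18.0000] v=[-0.6860 -1.2117 -0.0510 -0.0004]
Max displacement = 2.4544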